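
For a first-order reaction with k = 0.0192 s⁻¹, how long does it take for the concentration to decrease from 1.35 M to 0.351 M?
70.16 s

From ln[A] = ln[A]₀ - k·t: t = ln([A]₀/[A])/k = ln(1.35/0.351)/0.0192 = ln(3.8462)/0.0192 = 1.3471/0.0192 = 70.16 s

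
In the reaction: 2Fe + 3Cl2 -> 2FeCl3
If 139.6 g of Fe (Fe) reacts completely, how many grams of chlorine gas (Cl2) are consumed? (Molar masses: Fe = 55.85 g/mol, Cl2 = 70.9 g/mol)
Moles of Fe = 139.6 g ÷ 55.85 g/mol = 2.49955 mol
Mole ratio: 3 mol Cl2 / 2 mol Fe
Moles of Cl2 = 2.49955 × (3/2) = 3.74933 mol
Mass of Cl2 = 3.74933 mol × 70.9 g/mol = 265.8 g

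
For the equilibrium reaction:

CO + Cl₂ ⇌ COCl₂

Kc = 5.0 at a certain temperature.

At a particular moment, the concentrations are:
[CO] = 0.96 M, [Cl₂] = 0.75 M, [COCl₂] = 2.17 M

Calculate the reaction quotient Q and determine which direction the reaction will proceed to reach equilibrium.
Q = 3.014, Q < K, reaction proceeds forward (toward products)

Q = ([COCl₂]) / ([CO] × [Cl₂])
  = ((2.17)) / ((0.96)·(0.75)) = 2.17/0.72 = 3.014
Since Q = 3.014 < Kc = 5.0, the reaction proceeds forward (toward products) to reach equilibrium.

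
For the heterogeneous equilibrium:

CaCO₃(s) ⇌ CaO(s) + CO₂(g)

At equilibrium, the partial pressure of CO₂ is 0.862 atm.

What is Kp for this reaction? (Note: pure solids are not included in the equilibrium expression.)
K_p = 0.862

Solids (CaCO₃, CaO) have activity 1 and are excluded.
Kp = P(CO₂) = 0.862.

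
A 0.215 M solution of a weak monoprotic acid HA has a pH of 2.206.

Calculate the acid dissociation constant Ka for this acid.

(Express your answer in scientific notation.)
K_a = 1.85e-04

[H⁺] = 10^(−pH) = 10^(−2.206) = 6.223e-03 M. For HA ⇌ H⁺ + A⁻, Ka = x²/(C − x) = (6.223e-03)²/(0.215 − 6.223e-03) = 1.85e-04.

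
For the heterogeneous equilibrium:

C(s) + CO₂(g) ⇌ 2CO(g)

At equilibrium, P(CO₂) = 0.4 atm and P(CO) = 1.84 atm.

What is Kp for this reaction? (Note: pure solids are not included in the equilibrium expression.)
K_p = 8.464

Solid C is excluded.
Kp = P(CO)²/P(CO₂) = (1.84)²/0.4 = 3.386/0.4 = 8.464.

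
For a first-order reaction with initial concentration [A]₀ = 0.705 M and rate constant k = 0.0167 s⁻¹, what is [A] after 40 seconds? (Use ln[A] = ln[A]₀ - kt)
0.3615 M

ln[A] = ln[A]₀ - k·t = ln(0.705) - (0.0167)·(40) = -0.3496 - 0.6680 = -1.0176
[A] = e^(-1.0176) = 0.3615 M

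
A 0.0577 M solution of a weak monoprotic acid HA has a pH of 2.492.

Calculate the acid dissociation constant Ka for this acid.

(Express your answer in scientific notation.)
K_a = 1.90e-04

[H⁺] = 10^(−pH) = 10^(−2.492) = 3.221e-03 M. For HA ⇌ H⁺ + A⁻, Ka = x²/(C − x) = (3.221e-03)²/(0.0577 − 3.221e-03) = 1.90e-04.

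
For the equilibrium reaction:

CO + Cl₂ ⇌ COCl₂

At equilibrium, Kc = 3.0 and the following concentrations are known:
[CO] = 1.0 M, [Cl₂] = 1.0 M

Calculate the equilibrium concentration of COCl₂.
[COCl₂] = 3.0000 M

Kc = ([COCl₂]) / ([CO] × [Cl₂]) = 3.0
[COCl₂]^1 = Kc · (reactant terms)/(other product terms) = 3.0 · 1 / 1 = 3
[COCl₂] = 3.0000 M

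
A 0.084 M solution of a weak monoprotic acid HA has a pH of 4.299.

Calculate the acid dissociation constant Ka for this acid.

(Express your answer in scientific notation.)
K_a = 3.01e-08

[H⁺] = 10^(−pH) = 10^(−4.299) = 5.023e-05 M. For HA ⇌ H⁺ + A⁻, Ka = x²/(C − x) = (5.023e-05)²/(0.084 − 5.023e-05) = 3.01e-08.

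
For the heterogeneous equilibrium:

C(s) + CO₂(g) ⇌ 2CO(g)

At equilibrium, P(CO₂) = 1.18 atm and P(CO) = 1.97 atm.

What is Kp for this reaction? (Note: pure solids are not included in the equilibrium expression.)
K_p = 3.289

Solid C is excluded.
Kp = P(CO)²/P(CO₂) = (1.97)²/1.18 = 3.881/1.18 = 3.289.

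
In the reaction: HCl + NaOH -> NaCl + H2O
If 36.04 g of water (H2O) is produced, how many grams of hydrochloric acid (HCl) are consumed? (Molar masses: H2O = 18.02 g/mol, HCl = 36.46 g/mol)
Moles of H2O = 36.04 g ÷ 18.02 g/mol = 2 mol
Mole ratio: 1 mol HCl / 1 mol H2O
Moles of HCl = 2 × (1/1) = 2 mol
Mass of HCl = 2 mol × 36.46 g/mol = 72.92 g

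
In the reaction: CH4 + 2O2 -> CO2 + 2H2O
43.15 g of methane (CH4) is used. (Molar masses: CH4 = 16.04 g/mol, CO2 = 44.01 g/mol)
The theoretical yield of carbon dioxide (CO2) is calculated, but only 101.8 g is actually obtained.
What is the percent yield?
Moles of CH4 = 43.15 g ÷ 16.04 g/mol = 2.69015 mol
Mole ratio: 1 mol CO2 / 1 mol CH4
Moles of CO2 = 2.69015 × (1/1) = 2.69015 mol
Theoretical yield = 2.69015 mol × 44.01 g/mol = 118.39 g
Actual yield = 101.8 g
Percent yield = (101.8 / 118.39) × 100% = 86.0%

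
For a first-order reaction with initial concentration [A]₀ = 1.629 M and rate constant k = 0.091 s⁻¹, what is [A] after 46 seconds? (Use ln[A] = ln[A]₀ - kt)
0.0248 M

ln[A] = ln[A]₀ - k·t = ln(1.629) - (0.091)·(46) = 0.4880 - 4.1860 = -3.6980
[A] = e^(-3.6980) = 0.0248 M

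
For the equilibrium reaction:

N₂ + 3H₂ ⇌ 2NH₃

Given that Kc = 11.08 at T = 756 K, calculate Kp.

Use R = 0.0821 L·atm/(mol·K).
K_p = 0.0029

Δn = (moles gaseous products) − (moles gaseous reactants) = -2
T = 756 K; RT = 0.0821 × 756 = 62.0676
Kp = Kc·(RT)^Δn = 11.08 × (62.0676)^-2 = 11.08 × 0.000259579 = 0.0029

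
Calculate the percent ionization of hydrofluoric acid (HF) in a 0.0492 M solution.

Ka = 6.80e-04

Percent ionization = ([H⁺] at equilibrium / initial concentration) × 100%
Percent ionization = 11.1%

Let x = [H⁺]. Ka = x²/(C - x) ⇒ x² + (6.80e-04)x - (6.80e-04)(0.0492) = 0. x = 5.4541e-03. Percent = (5.4541e-03/0.0492) × 100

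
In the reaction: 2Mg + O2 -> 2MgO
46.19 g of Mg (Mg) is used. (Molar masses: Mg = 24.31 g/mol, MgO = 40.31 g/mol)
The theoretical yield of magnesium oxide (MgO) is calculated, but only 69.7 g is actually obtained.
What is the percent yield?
Moles of Mg = 46.19 g ÷ 24.31 g/mol = 1.90004 mol
Mole ratio: 2 mol MgO / 2 mol Mg
Moles of MgO = 1.90004 × (2/2) = 1.90004 mol
Theoretical yield = 1.90004 mol × 40.31 g/mol = 76.591 g
Actual yield = 69.7 g
Percent yield = (69.7 / 76.591) × 100% = 91.0%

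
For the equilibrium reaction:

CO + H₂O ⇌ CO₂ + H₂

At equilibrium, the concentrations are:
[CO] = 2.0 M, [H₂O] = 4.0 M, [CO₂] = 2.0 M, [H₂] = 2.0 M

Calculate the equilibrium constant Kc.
K_c = 0.5000

Kc = ([CO₂] × [H₂]) / ([CO] × [H₂O])
   = ((2.0)·(2.0)) / ((2.0)·(4.0))
   = 4 / 8 = 0.5000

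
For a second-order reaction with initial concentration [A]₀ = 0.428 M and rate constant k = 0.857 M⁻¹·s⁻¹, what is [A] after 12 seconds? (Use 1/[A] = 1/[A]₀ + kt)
0.0792 M

1/[A] = 1/[A]₀ + k·t = 1/0.428 + (0.857)·(12) = 2.3364 + 10.2840 = 12.6204
[A] = 1/12.6204 = 0.0792 M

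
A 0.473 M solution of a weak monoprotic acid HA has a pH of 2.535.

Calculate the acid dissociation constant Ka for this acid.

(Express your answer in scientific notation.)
K_a = 1.81e-05

[H⁺] = 10^(−pH) = 10^(−2.535) = 2.917e-03 M. For HA ⇌ H⁺ + A⁻, Ka = x²/(C − x) = (2.917e-03)²/(0.473 − 2.917e-03) = 1.81e-05.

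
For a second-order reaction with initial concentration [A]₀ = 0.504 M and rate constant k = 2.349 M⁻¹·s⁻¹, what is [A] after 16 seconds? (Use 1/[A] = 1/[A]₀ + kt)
0.0253 M

1/[A] = 1/[A]₀ + k·t = 1/0.504 + (2.349)·(16) = 1.9841 + 37.5840 = 39.5681
[A] = 1/39.5681 = 0.0253 M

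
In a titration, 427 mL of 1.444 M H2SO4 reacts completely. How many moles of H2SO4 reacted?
Moles = Molarity × Volume (L)
Moles = 1.444 M × 0.427 L = 0.6166 mol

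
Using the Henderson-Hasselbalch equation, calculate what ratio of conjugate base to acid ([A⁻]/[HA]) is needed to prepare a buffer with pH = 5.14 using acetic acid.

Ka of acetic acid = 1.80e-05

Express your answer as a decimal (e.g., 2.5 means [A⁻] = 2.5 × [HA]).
[A⁻]/[HA] = 2.485

pKa = −log(1.80e-05) = 4.7447. pH = pKa + log([A⁻]/[HA]). 5.14 = 4.7447 + log(ratio). log(ratio) = 5.14 − 4.7447 = 0.3953. ratio = 10^(0.3953) = 2.485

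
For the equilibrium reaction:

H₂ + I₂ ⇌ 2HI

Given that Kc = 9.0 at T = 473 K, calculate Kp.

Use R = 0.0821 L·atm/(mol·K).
K_p = 9.0000

Δn = (moles gaseous products) − (moles gaseous reactants) = 0
T = 473 K; RT = 0.0821 × 473 = 38.8333
Kp = Kc·(RT)^Δn = 9.0 × (38.8333)^0 = 9.0 × 1 = 9.0000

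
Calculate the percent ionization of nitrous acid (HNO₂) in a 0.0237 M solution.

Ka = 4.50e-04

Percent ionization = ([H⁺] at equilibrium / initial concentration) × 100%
Percent ionization = 12.9%

Let x = [H⁺]. Ka = x²/(C - x) ⇒ x² + (4.50e-04)x - (4.50e-04)(0.0237) = 0. x = 3.0485e-03. Percent = (3.0485e-03/0.0237) × 100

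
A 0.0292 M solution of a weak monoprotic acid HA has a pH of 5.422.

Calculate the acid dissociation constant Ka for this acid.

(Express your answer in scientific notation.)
K_a = 4.91e-10

[H⁺] = 10^(−pH) = 10^(−5.422) = 3.784e-06 M. For HA ⇌ H⁺ + A⁻, Ka = x²/(C − x) = (3.784e-06)²/(0.0292 − 3.784e-06) = 4.91e-10.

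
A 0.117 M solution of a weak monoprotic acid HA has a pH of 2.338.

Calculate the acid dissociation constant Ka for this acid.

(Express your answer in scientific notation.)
K_a = 1.88e-04

[H⁺] = 10^(−pH) = 10^(−2.338) = 4.592e-03 M. For HA ⇌ H⁺ + A⁻, Ka = x²/(C − x) = (4.592e-03)²/(0.117 − 4.592e-03) = 1.88e-04.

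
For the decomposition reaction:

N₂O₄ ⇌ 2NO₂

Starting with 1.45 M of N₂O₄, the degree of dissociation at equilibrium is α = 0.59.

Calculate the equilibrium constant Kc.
K_c = 4.9243

x = α·[A]₀ = 0.59 × 1.45 = 0.8555 M dissociated.
At eq: [N₂O₄] = 1.45 − 0.8555 = 0.5945 M; [NO₂] = 2x = 1.711 M.
Kc = [NO₂]²/[N₂O₄] = (1.711)²/0.5945 = 4.924.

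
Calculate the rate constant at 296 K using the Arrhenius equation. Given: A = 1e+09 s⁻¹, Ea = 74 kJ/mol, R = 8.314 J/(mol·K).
8.73e-05 s⁻¹

k = A·exp(-Ea/(R·T)) = 1e+09·exp(-74000/(8.314·296)) = 1e+09·exp(-30.0698) = 1e+09·8.7271e-14 = 8.73e-05 s⁻¹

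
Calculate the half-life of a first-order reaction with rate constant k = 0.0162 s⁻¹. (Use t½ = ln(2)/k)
42.79 s

t½ = ln(2)/k = 0.6931/0.0162 = 42.79 s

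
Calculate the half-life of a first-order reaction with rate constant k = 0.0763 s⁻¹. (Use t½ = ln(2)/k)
9.08 s

t½ = ln(2)/k = 0.6931/0.0763 = 9.08 s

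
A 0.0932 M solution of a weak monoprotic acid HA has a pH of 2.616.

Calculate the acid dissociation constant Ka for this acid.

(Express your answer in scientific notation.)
K_a = 6.46e-05

[H⁺] = 10^(−pH) = 10^(−2.616) = 2.421e-03 M. For HA ⇌ H⁺ + A⁻, Ka = x²/(C − x) = (2.421e-03)²/(0.0932 − 2.421e-03) = 6.46e-05.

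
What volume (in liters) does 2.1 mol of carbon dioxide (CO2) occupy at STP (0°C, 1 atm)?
At STP, 1 mol of gas occupies 22.4 L
Volume = 2.1 mol × 22.4 L/mol = 47.04 L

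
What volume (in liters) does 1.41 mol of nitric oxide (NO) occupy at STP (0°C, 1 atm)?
At STP, 1 mol of gas occupies 22.4 L
Volume = 1.41 mol × 22.4 L/mol = 31.58 L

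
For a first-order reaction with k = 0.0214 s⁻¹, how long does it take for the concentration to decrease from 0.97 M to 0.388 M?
42.82 s

From ln[A] = ln[A]₀ - k·t: t = ln([A]₀/[A])/k = ln(0.97/0.388)/0.0214 = ln(2.5000)/0.0214 = 0.9163/0.0214 = 42.82 s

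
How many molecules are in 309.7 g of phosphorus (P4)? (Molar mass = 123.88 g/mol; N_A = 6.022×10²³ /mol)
Moles = 309.7 g ÷ 123.88 g/mol = 2.5 mol
Molecules = 2.5 mol × 6.022×10²³ /mol = 1.506e+24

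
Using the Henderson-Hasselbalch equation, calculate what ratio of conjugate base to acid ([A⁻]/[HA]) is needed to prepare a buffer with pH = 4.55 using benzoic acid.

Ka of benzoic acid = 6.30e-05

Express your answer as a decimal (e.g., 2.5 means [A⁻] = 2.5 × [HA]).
[A⁻]/[HA] = 2.235

pKa = −log(6.30e-05) = 4.2007. pH = pKa + log([A⁻]/[HA]). 4.55 = 4.2007 + log(ratio). log(ratio) = 4.55 − 4.2007 = 0.3493. ratio = 10^(0.3493) = 2.235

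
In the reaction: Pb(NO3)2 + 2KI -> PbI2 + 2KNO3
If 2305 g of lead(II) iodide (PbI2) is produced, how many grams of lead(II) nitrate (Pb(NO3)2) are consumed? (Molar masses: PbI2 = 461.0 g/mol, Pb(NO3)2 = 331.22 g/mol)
Moles of PbI2 = 2305 g ÷ 461.0 g/mol = 5 mol
Mole ratio: 1 mol Pb(NO3)2 / 1 mol PbI2
Moles of Pb(NO3)2 = 5 × (1/1) = 5 mol
Mass of Pb(NO3)2 = 5 mol × 331.22 g/mol = 1656 g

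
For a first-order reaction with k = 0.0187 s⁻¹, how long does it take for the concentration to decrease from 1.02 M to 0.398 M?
50.33 s

From ln[A] = ln[A]₀ - k·t: t = ln([A]₀/[A])/k = ln(1.02/0.398)/0.0187 = ln(2.5628)/0.0187 = 0.9411/0.0187 = 50.33 s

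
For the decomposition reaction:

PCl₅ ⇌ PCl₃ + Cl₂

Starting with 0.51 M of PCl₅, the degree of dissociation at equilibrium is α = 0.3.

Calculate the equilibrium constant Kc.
K_c = 0.0656

x = α·[A]₀ = 0.3 × 0.51 = 0.153 M dissociated.
At eq: [PCl₅] = 0.51 − 0.153 = 0.357 M; [PCl₃] = [Cl₂] = x = 0.153 M.
Kc = [PCl₃][Cl₂]/[PCl₅] = (0.153)²/0.357 = 0.06557.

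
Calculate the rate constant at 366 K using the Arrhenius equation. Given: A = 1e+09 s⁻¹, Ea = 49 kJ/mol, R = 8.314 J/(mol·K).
1.02e+02 s⁻¹

k = A·exp(-Ea/(R·T)) = 1e+09·exp(-49000/(8.314·366)) = 1e+09·exp(-16.1029) = 1e+09·1.0153e-07 = 1.02e+02 s⁻¹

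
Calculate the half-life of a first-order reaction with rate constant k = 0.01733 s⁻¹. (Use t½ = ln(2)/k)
40.00 s

t½ = ln(2)/k = 0.6931/0.01733 = 40.00 s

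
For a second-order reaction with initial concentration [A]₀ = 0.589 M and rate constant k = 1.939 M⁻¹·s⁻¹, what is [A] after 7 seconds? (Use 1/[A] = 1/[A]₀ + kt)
0.0655 M

1/[A] = 1/[A]₀ + k·t = 1/0.589 + (1.939)·(7) = 1.6978 + 13.5730 = 15.2708
[A] = 1/15.2708 = 0.0655 M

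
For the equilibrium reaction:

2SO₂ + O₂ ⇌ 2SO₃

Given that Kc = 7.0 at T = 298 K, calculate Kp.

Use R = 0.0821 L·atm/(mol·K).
K_p = 0.2861

Δn = (moles gaseous products) − (moles gaseous reactants) = -1
T = 298 K; RT = 0.0821 × 298 = 24.4658
Kp = Kc·(RT)^Δn = 7.0 × (24.4658)^-1 = 7.0 × 0.0408734 = 0.2861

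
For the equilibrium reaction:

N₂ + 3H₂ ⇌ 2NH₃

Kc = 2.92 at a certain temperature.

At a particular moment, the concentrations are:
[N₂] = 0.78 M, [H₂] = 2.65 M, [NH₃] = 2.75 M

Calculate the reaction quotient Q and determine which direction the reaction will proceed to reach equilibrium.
Q = 0.521, Q < K, reaction proceeds forward (toward products)

Q = ([NH₃]^2) / ([N₂] × [H₂]^3)
  = ((2.75)^2) / ((0.78)·(2.65)^3) = 7.5625/14.516 = 0.521
Since Q = 0.521 < Kc = 2.92, the reaction proceeds forward (toward products) to reach equilibrium.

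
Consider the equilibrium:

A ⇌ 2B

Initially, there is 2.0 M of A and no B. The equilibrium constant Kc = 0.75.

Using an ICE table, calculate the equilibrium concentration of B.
[B] = 1.052 M

ICE: [A] = 2.0 − x, [B] = 2x.
Kc = (2x)²/(2.0 − x) = 0.75 ⇒ 4x² + 0.75x − 1.5 = 0.
x = (−0.75 + √(0.75² + 4·4·1.5))/(2·4) = (−0.75 + √24.562)/8 = 0.52576.
[B] = 2x = 1.052 M.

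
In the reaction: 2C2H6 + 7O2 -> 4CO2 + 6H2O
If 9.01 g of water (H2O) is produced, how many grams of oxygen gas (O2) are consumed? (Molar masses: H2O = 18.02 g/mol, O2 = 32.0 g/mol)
Moles of H2O = 9.01 g ÷ 18.02 g/mol = 0.5 mol
Mole ratio: 7 mol O2 / 6 mol H2O
Moles of O2 = 0.5 × (7/6) = 0.583333 mol
Mass of O2 = 0.583333 mol × 32.0 g/mol = 18.67 g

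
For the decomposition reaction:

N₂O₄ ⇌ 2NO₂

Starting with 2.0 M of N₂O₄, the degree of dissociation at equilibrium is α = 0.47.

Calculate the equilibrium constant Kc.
K_c = 3.3343

x = α·[A]₀ = 0.47 × 2.0 = 0.94 M dissociated.
At eq: [N₂O₄] = 2.0 − 0.94 = 1.06 M; [NO₂] = 2x = 1.88 M.
Kc = [NO₂]²/[N₂O₄] = (1.88)²/1.06 = 3.334.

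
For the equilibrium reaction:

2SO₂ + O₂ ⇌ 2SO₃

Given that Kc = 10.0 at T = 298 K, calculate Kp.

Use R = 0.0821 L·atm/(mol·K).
K_p = 0.4087

Δn = (moles gaseous products) − (moles gaseous reactants) = -1
T = 298 K; RT = 0.0821 × 298 = 24.4658
Kp = Kc·(RT)^Δn = 10.0 × (24.4658)^-1 = 10.0 × 0.0408734 = 0.4087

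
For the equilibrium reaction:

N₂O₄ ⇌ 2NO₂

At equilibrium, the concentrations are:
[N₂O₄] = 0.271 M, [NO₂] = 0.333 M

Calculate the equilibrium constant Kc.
K_c = 0.4092

Kc = ([NO₂]^2) / ([N₂O₄])
   = ((0.333)^2) / ((0.271))
   = 0.11089 / 0.271 = 0.4092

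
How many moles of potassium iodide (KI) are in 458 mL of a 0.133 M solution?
Moles = Molarity × Volume (L)
Moles = 0.133 M × 0.458 L = 0.06091 mol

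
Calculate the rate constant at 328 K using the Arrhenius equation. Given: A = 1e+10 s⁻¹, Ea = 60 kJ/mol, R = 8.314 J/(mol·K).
2.78e+00 s⁻¹

k = A·exp(-Ea/(R·T)) = 1e+10·exp(-60000/(8.314·328)) = 1e+10·exp(-22.0023) = 1e+10·2.7832e-10 = 2.78e+00 s⁻¹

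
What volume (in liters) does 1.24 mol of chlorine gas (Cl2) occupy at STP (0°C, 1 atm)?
At STP, 1 mol of gas occupies 22.4 L
Volume = 1.24 mol × 22.4 L/mol = 27.78 L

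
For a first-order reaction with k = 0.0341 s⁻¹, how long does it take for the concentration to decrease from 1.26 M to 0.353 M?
37.31 s

From ln[A] = ln[A]₀ - k·t: t = ln([A]₀/[A])/k = ln(1.26/0.353)/0.0341 = ln(3.5694)/0.0341 = 1.2724/0.0341 = 37.31 s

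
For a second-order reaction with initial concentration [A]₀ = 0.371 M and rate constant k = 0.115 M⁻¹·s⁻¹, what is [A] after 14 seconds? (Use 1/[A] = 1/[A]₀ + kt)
0.2323 M

1/[A] = 1/[A]₀ + k·t = 1/0.371 + (0.115)·(14) = 2.6954 + 1.6100 = 4.3054
[A] = 1/4.3054 = 0.2323 M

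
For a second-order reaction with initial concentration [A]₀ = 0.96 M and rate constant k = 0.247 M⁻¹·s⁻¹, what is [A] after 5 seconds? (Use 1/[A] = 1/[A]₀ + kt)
0.4392 M

1/[A] = 1/[A]₀ + k·t = 1/0.96 + (0.247)·(5) = 1.0417 + 1.2350 = 2.2767
[A] = 1/2.2767 = 0.4392 M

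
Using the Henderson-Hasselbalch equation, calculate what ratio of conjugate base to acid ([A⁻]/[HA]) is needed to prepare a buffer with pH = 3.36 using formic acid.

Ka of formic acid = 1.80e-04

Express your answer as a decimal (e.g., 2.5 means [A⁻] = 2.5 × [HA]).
[A⁻]/[HA] = 0.412

pKa = −log(1.80e-04) = 3.7447. pH = pKa + log([A⁻]/[HA]). 3.36 = 3.7447 + log(ratio). log(ratio) = 3.36 − 3.7447 = -0.3847. ratio = 10^(-0.3847) = 0.412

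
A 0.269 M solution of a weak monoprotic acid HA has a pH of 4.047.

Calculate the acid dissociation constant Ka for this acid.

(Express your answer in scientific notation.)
K_a = 2.99e-08

[H⁺] = 10^(−pH) = 10^(−4.047) = 8.974e-05 M. For HA ⇌ H⁺ + A⁻, Ka = x²/(C − x) = (8.974e-05)²/(0.269 − 8.974e-05) = 2.99e-08.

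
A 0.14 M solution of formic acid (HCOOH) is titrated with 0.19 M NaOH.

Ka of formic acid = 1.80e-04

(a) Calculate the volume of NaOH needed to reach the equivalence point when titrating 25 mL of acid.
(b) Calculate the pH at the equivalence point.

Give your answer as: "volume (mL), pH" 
V = 18.4 mL, pH = 8.33

(a) At equivalence: moles acid = moles base.
moles acid = 0.14 × 0.025 = 0.0035 mol; V_NaOH = 0.0035/0.19 = 0.01842 L = 18.4 mL.
(b) At equivalence, all acid → conjugate base A⁻ at [A⁻] = 0.0035/0.04342 = 0.08061 M.
Kb = Kw/Ka = 1.0e-14/1.80e-04 = 5.556e-11; [OH⁻] = √(Kb·[A⁻]) = 2.116e-06; pOH = 5.67; pH = 14 − pOH = 8.33.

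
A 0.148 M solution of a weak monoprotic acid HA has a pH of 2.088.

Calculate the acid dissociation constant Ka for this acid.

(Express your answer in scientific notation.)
K_a = 4.77e-04

[H⁺] = 10^(−pH) = 10^(−2.088) = 8.166e-03 M. For HA ⇌ H⁺ + A⁻, Ka = x²/(C − x) = (8.166e-03)²/(0.148 − 8.166e-03) = 4.77e-04.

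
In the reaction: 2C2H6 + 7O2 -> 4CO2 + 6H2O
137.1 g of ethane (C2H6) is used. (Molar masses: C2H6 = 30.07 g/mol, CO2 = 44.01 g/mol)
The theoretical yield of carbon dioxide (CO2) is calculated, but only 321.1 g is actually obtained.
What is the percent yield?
Moles of C2H6 = 137.1 g ÷ 30.07 g/mol = 4.55936 mol
Mole ratio: 4 mol CO2 / 2 mol C2H6
Moles of CO2 = 4.55936 × (4/2) = 9.11872 mol
Theoretical yield = 9.11872 mol × 44.01 g/mol = 401.31 g
Actual yield = 321.1 g
Percent yield = (321.1 / 401.31) × 100% = 80.0%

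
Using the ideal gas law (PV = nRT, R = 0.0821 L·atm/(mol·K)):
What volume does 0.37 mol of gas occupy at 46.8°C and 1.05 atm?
T = 46.8°C + 273.15 = 319.95 K
V = nRT/P = (0.37 × 0.0821 × 319.95) / 1.05
V = 9.26 L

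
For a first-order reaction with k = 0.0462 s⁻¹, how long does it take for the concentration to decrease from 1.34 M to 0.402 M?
26.06 s

From ln[A] = ln[A]₀ - k·t: t = ln([A]₀/[A])/k = ln(1.34/0.402)/0.0462 = ln(3.3333)/0.0462 = 1.2040/0.0462 = 26.06 s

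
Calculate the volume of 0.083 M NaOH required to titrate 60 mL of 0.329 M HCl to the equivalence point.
V_{base} = 237.8 mL

At equivalence: moles acid = moles base.
moles HCl = 0.329 M × 0.06 L = 0.01974 mol
V_NaOH = 0.01974 mol ÷ 0.083 M = 0.2378 L = 237.8 mL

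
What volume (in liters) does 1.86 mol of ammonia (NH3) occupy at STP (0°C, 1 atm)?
At STP, 1 mol of gas occupies 22.4 L
Volume = 1.86 mol × 22.4 L/mol = 41.66 L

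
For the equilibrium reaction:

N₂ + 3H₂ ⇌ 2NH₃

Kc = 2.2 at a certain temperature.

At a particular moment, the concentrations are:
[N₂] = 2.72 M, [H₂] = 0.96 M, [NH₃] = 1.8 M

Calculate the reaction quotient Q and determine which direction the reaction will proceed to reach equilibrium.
Q = 1.346, Q < K, reaction proceeds forward (toward products)

Q = ([NH₃]^2) / ([N₂] × [H₂]^3)
  = ((1.8)^2) / ((2.72)·(0.96)^3) = 3.24/2.4065 = 1.346
Since Q = 1.346 < Kc = 2.2, the reaction proceeds forward (toward products) to reach equilibrium.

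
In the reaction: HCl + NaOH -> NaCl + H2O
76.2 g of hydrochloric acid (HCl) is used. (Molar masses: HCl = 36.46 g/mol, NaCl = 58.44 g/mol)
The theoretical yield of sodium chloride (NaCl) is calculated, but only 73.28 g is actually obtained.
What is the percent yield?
Moles of HCl = 76.2 g ÷ 36.46 g/mol = 2.08996 mol
Mole ratio: 1 mol NaCl / 1 mol HCl
Moles of NaCl = 2.08996 × (1/1) = 2.08996 mol
Theoretical yield = 2.08996 mol × 58.44 g/mol = 122.14 g
Actual yield = 73.28 g
Percent yield = (73.28 / 122.14) × 100% = 60.0%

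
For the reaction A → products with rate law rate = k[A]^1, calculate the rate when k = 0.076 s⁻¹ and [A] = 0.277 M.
0.02105 M/s

rate = k·[A]^1 = 0.076·(0.277)^1 = 0.076·0.277 = 0.02105 M/s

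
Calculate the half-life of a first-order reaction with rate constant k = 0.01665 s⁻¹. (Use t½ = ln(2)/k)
41.63 s

t½ = ln(2)/k = 0.6931/0.01665 = 41.63 s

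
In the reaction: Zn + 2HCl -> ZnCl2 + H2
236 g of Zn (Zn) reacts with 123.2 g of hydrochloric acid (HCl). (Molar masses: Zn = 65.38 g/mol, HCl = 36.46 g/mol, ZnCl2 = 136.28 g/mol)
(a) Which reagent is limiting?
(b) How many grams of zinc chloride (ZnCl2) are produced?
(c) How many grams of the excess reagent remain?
(a) HCl, (b) 230.2 g, (c) 125.5 g

Moles of Zn = 236 g ÷ 65.38 g/mol = 3.60967 mol
Moles of HCl = 123.2 g ÷ 36.46 g/mol = 3.37905 mol
Moles ÷ coefficient: Zn: 3.60967/1 = 3.61, HCl: 3.37905/2 = 1.69
(a) HCl has the smaller value, so HCl is the limiting reagent.
(b) Moles of ZnCl2 = 3.37905 mol HCl × (1/2) = 1.68952 mol; mass = 1.68952 mol × 136.28 g/mol = 230.2 g
(c) Zn consumed = 3.37905 × (1/2) = 1.68952 mol; remaining = 3.60967 − 1.68952 = 1.92014 mol; mass = 1.92014 mol × 65.38 g/mol = 125.5 g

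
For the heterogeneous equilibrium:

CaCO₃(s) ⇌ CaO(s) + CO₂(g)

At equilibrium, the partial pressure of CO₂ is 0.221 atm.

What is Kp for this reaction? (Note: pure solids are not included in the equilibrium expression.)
K_p = 0.221

Solids (CaCO₃, CaO) have activity 1 and are excluded.
Kp = P(CO₂) = 0.221.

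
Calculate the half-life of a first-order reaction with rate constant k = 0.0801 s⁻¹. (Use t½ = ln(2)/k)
8.65 s

t½ = ln(2)/k = 0.6931/0.0801 = 8.65 s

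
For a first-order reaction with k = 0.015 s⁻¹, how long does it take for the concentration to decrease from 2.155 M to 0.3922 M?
113.58 s

From ln[A] = ln[A]₀ - k·t: t = ln([A]₀/[A])/k = ln(2.155/0.3922)/0.015 = ln(5.4946)/0.015 = 1.7038/0.015 = 113.58 s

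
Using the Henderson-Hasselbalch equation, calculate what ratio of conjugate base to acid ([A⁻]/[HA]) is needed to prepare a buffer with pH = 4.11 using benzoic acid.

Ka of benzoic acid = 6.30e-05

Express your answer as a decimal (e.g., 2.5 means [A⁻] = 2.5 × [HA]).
[A⁻]/[HA] = 0.812

pKa = −log(6.30e-05) = 4.2007. pH = pKa + log([A⁻]/[HA]). 4.11 = 4.2007 + log(ratio). log(ratio) = 4.11 − 4.2007 = -0.0907. ratio = 10^(-0.0907) = 0.812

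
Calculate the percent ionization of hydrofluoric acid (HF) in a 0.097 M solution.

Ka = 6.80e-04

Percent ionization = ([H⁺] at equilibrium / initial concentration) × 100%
Percent ionization = 8.03%

Let x = [H⁺]. Ka = x²/(C - x) ⇒ x² + (6.80e-04)x - (6.80e-04)(0.097) = 0. x = 7.7887e-03. Percent = (7.7887e-03/0.097) × 100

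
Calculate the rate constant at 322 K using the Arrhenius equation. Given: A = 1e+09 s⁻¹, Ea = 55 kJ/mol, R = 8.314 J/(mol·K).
1.20e+00 s⁻¹

k = A·exp(-Ea/(R·T)) = 1e+09·exp(-55000/(8.314·322)) = 1e+09·exp(-20.5446) = 1e+09·1.1957e-09 = 1.20e+00 s⁻¹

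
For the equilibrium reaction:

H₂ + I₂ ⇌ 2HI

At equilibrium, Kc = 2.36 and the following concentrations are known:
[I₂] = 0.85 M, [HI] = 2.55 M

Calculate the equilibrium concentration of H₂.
[H₂] = 3.2415 M

Kc = ([HI]^2) / ([H₂] × [I₂]) = 2.36
[H₂]^1 = (product terms)/(Kc · other reactant terms) = 6.5025 / (2.36 · 0.85) = 3.2415
[H₂] = 3.2415 M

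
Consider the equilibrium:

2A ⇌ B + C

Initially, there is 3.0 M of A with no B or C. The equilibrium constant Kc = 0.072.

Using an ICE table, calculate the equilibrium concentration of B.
[B] = 0.524 M

ICE: [A] = 3.0 − 2x, [B] = [C] = x.
Kc = x²/(3.0 − 2x)² = 0.072 ⇒ √Kc = x/(3.0 − 2x).
x = √0.072·3.0/(1 + 2√0.072) = 0.26833·3.0/1.5367 = 0.52385.
[B] = x = 0.524 M.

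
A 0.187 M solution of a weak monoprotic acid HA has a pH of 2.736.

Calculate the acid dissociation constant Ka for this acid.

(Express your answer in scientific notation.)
K_a = 1.82e-05

[H⁺] = 10^(−pH) = 10^(−2.736) = 1.837e-03 M. For HA ⇌ H⁺ + A⁻, Ka = x²/(C − x) = (1.837e-03)²/(0.187 − 1.837e-03) = 1.82e-05.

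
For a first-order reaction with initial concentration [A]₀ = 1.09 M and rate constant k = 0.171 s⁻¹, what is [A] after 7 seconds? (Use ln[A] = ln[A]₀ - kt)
0.3293 M

ln[A] = ln[A]₀ - k·t = ln(1.09) - (0.171)·(7) = 0.0862 - 1.1970 = -1.1108
[A] = e^(-1.1108) = 0.3293 M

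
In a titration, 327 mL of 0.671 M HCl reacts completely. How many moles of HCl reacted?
Moles = Molarity × Volume (L)
Moles = 0.671 M × 0.327 L = 0.2194 mol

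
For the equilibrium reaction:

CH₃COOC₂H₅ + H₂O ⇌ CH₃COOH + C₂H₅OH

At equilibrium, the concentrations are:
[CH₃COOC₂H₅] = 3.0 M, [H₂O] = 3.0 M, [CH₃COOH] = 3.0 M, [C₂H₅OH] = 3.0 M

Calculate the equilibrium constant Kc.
K_c = 1.0000

Kc = ([CH₃COOH] × [C₂H₅OH]) / ([CH₃COOC₂H₅] × [H₂O])
   = ((3.0)·(3.0)) / ((3.0)·(3.0))
   = 9 / 9 = 1.0000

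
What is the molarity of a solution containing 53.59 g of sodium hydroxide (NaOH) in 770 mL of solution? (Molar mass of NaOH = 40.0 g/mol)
Moles of NaOH = 53.59 g ÷ 40.0 g/mol = 1.33975 mol
Volume = 770 mL = 0.77 L
Molarity = 1.33975 mol ÷ 0.77 L = 1.74 M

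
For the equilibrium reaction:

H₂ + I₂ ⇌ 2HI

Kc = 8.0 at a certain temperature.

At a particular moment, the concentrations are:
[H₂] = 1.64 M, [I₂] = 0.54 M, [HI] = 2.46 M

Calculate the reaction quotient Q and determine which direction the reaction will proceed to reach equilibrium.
Q = 6.833, Q < K, reaction proceeds forward (toward products)

Q = ([HI]^2) / ([H₂] × [I₂])
  = ((2.46)^2) / ((1.64)·(0.54)) = 6.0516/0.8856 = 6.833
Since Q = 6.833 < Kc = 8.0, the reaction proceeds forward (toward products) to reach equilibrium.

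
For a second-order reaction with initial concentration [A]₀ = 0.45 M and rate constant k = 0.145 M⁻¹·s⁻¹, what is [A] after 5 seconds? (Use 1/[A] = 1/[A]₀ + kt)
0.3393 M

1/[A] = 1/[A]₀ + k·t = 1/0.45 + (0.145)·(5) = 2.2222 + 0.7250 = 2.9472
[A] = 1/2.9472 = 0.3393 M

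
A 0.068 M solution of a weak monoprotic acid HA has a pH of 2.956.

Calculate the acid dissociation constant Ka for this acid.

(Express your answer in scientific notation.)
K_a = 1.83e-05

[H⁺] = 10^(−pH) = 10^(−2.956) = 1.107e-03 M. For HA ⇌ H⁺ + A⁻, Ka = x²/(C − x) = (1.107e-03)²/(0.068 − 1.107e-03) = 1.83e-05.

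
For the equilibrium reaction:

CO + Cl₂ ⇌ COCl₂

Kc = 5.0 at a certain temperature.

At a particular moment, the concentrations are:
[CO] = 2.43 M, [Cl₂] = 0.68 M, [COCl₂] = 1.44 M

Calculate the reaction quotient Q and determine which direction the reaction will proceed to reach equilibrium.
Q = 0.871, Q < K, reaction proceeds forward (toward products)

Q = ([COCl₂]) / ([CO] × [Cl₂])
  = ((1.44)) / ((2.43)·(0.68)) = 1.44/1.6524 = 0.8715
Since Q = 0.8715 < Kc = 5.0, the reaction proceeds forward (toward products) to reach equilibrium.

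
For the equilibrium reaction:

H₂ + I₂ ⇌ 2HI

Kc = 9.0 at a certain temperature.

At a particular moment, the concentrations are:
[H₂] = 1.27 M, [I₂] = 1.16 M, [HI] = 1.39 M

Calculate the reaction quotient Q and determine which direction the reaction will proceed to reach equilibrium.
Q = 1.311, Q < K, reaction proceeds forward (toward products)

Q = ([HI]^2) / ([H₂] × [I₂])
  = ((1.39)^2) / ((1.27)·(1.16)) = 1.9321/1.4732 = 1.311
Since Q = 1.311 < Kc = 9.0, the reaction proceeds forward (toward products) to reach equilibrium.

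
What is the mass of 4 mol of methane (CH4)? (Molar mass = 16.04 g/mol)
Mass = 4 mol × 16.04 g/mol = 64.16 g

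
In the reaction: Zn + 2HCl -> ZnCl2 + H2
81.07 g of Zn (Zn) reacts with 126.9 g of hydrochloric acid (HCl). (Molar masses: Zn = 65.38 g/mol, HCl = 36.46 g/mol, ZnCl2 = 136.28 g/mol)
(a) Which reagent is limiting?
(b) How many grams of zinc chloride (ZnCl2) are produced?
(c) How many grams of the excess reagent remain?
(a) Zn, (b) 169 g, (c) 36.48 g

Moles of Zn = 81.07 g ÷ 65.38 g/mol = 1.23998 mol
Moles of HCl = 126.9 g ÷ 36.46 g/mol = 3.48053 mol
Moles ÷ coefficient: Zn: 1.23998/1 = 1.24, HCl: 3.48053/2 = 1.74
(a) Zn has the smaller value, so Zn is the limiting reagent.
(b) Moles of ZnCl2 = 1.23998 mol Zn × (1/1) = 1.23998 mol; mass = 1.23998 mol × 136.28 g/mol = 169 g
(c) HCl consumed = 1.23998 × (2/1) = 2.47996 mol; remaining = 3.48053 − 2.47996 = 1.00056 mol; mass = 1.00056 mol × 36.46 g/mol = 36.48 g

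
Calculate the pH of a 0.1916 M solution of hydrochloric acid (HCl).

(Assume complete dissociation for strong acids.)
pH = 0.72

[H⁺] = 0.1916 M for strong acid. pH = -log[H⁺] = -log(0.1916)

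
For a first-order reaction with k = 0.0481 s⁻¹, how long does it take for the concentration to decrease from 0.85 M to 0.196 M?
30.50 s

From ln[A] = ln[A]₀ - k·t: t = ln([A]₀/[A])/k = ln(0.85/0.196)/0.0481 = ln(4.3367)/0.0481 = 1.4671/0.0481 = 30.50 s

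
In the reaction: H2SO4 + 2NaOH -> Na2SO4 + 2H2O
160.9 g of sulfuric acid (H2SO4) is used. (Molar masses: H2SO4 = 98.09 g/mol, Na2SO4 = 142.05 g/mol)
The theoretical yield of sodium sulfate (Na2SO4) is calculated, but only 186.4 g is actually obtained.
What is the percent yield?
Moles of H2SO4 = 160.9 g ÷ 98.09 g/mol = 1.64033 mol
Mole ratio: 1 mol Na2SO4 / 1 mol H2SO4
Moles of Na2SO4 = 1.64033 × (1/1) = 1.64033 mol
Theoretical yield = 1.64033 mol × 142.05 g/mol = 233.01 g
Actual yield = 186.4 g
Percent yield = (186.4 / 233.01) × 100% = 80.0%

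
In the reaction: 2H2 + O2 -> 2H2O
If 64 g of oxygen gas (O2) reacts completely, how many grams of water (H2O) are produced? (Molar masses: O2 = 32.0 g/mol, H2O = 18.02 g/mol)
Moles of O2 = 64 g ÷ 32.0 g/mol = 2 mol
Mole ratio: 2 mol H2O / 1 mol O2
Moles of H2O = 2 × (2/1) = 4 mol
Mass of H2O = 4 mol × 18.02 g/mol = 72.08 g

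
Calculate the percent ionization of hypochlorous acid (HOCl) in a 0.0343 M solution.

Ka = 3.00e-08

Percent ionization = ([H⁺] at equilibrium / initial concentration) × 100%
Percent ionization = 0.0935%

Let x = [H⁺]. Ka = x²/(C - x) ⇒ x² + (3.00e-08)x - (3.00e-08)(0.0343) = 0. x = 3.2063e-05. Percent = (3.2063e-05/0.0343) × 100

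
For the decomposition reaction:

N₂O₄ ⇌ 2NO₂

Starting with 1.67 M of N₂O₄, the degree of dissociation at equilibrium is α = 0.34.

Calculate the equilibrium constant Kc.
K_c = 1.1700

x = α·[A]₀ = 0.34 × 1.67 = 0.5678 M dissociated.
At eq: [N₂O₄] = 1.67 − 0.5678 = 1.102 M; [NO₂] = 2x = 1.136 M.
Kc = [NO₂]²/[N₂O₄] = (1.136)²/1.102 = 1.17.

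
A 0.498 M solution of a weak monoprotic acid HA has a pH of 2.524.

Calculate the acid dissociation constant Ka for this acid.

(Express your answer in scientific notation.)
K_a = 1.81e-05

[H⁺] = 10^(−pH) = 10^(−2.524) = 2.992e-03 M. For HA ⇌ H⁺ + A⁻, Ka = x²/(C − x) = (2.992e-03)²/(0.498 − 2.992e-03) = 1.81e-05.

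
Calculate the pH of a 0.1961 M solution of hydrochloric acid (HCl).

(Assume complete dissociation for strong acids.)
pH = 0.71

[H⁺] = 0.1961 M for strong acid. pH = -log[H⁺] = -log(0.1961)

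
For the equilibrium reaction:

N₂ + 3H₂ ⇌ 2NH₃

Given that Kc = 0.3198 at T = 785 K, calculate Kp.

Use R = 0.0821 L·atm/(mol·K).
K_p = 7.70e-05

Δn = (moles gaseous products) − (moles gaseous reactants) = -2
T = 785 K; RT = 0.0821 × 785 = 64.4485
Kp = Kc·(RT)^Δn = 0.3198 × (64.4485)^-2 = 0.3198 × 0.000240754 = 7.70e-05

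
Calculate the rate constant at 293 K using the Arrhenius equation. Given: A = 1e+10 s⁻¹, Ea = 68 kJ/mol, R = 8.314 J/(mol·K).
7.53e-03 s⁻¹

k = A·exp(-Ea/(R·T)) = 1e+10·exp(-68000/(8.314·293)) = 1e+10·exp(-27.9146) = 1e+10·7.5309e-13 = 7.53e-03 s⁻¹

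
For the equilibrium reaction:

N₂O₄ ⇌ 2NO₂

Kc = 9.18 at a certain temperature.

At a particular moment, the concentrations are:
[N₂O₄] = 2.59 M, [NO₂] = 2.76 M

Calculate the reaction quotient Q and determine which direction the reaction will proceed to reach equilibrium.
Q = 2.941, Q < K, reaction proceeds forward (toward products)

Q = ([NO₂]^2) / ([N₂O₄])
  = ((2.76)^2) / ((2.59)) = 7.6176/2.59 = 2.941
Since Q = 2.941 < Kc = 9.18, the reaction proceeds forward (toward products) to reach equilibrium.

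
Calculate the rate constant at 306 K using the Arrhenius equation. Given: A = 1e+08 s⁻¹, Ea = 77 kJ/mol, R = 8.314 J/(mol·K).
7.17e-06 s⁻¹

k = A·exp(-Ea/(R·T)) = 1e+08·exp(-77000/(8.314·306)) = 1e+08·exp(-30.2663) = 1e+08·7.1699e-14 = 7.17e-06 s⁻¹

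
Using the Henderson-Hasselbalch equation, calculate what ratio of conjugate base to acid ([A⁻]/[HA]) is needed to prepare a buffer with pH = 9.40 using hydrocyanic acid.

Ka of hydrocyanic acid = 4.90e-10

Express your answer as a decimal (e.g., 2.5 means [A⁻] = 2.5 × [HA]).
[A⁻]/[HA] = 1.231

pKa = −log(4.90e-10) = 9.3098. pH = pKa + log([A⁻]/[HA]). 9.40 = 9.3098 + log(ratio). log(ratio) = 9.40 − 9.3098 = 0.0902. ratio = 10^(0.0902) = 1.231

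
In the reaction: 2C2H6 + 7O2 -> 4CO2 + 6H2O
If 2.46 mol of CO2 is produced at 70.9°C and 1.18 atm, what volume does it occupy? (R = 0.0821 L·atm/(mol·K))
T = 70.9°C + 273.15 = 344.05 K
V = nRT/P = (2.46 × 0.0821 × 344.05) / 1.18
V = 58.89 L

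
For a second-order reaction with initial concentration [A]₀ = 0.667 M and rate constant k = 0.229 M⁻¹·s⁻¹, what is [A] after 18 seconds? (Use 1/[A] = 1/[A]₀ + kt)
0.1779 M

1/[A] = 1/[A]₀ + k·t = 1/0.667 + (0.229)·(18) = 1.4993 + 4.1220 = 5.6213
[A] = 1/5.6213 = 0.1779 M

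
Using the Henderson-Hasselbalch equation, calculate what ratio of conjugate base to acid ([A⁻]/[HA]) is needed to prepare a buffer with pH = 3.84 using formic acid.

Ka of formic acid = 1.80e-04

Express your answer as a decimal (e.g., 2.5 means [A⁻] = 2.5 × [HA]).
[A⁻]/[HA] = 1.245

pKa = −log(1.80e-04) = 3.7447. pH = pKa + log([A⁻]/[HA]). 3.84 = 3.7447 + log(ratio). log(ratio) = 3.84 − 3.7447 = 0.0953. ratio = 10^(0.0953) = 1.245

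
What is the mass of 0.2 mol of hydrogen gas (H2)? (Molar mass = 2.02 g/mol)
Mass = 0.2 mol × 2.02 g/mol = 0.404 g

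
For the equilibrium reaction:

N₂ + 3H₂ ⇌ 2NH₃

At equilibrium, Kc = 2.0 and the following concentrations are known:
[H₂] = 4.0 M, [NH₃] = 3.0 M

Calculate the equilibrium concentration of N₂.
[N₂] = 0.0703 M

Kc = ([NH₃]^2) / ([N₂] × [H₂]^3) = 2.0
[N₂]^1 = (product terms)/(Kc · other reactant terms) = 9 / (2.0 · 64) = 0.070312
[N₂] = 0.0703 M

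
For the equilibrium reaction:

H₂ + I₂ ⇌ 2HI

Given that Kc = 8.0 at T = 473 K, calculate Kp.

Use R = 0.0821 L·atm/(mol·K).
K_p = 8.0000

Δn = (moles gaseous products) − (moles gaseous reactants) = 0
T = 473 K; RT = 0.0821 × 473 = 38.8333
Kp = Kc·(RT)^Δn = 8.0 × (38.8333)^0 = 8.0 × 1 = 8.0000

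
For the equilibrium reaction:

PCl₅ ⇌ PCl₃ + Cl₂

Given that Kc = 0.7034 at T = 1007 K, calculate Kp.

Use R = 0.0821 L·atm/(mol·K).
K_p = 58.1534

Δn = (moles gaseous products) − (moles gaseous reactants) = 1
T = 1007 K; RT = 0.0821 × 1007 = 82.6747
Kp = Kc·(RT)^Δn = 0.7034 × (82.6747)^1 = 0.7034 × 82.6747 = 58.1534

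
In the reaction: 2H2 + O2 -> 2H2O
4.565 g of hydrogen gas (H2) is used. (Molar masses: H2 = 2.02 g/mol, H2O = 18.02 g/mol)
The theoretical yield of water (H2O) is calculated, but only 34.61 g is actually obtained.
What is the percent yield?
Moles of H2 = 4.565 g ÷ 2.02 g/mol = 2.2599 mol
Mole ratio: 2 mol H2O / 2 mol H2
Moles of H2O = 2.2599 × (2/2) = 2.2599 mol
Theoretical yield = 2.2599 mol × 18.02 g/mol = 40.723 g
Actual yield = 34.61 g
Percent yield = (34.61 / 40.723) × 100% = 85.0%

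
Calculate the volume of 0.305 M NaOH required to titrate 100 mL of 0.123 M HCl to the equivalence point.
V_{base} = 40.3 mL

At equivalence: moles acid = moles base.
moles HCl = 0.123 M × 0.1 L = 0.0123 mol
V_NaOH = 0.0123 mol ÷ 0.305 M = 0.04033 L = 40.3 mL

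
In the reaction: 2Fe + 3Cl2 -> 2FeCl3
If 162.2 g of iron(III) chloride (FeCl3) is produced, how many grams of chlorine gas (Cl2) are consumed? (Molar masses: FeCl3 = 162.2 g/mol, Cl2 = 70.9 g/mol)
Moles of FeCl3 = 162.2 g ÷ 162.2 g/mol = 1 mol
Mole ratio: 3 mol Cl2 / 2 mol FeCl3
Moles of Cl2 = 1 × (3/2) = 1.5 mol
Mass of Cl2 = 1.5 mol × 70.9 g/mol = 106.4 g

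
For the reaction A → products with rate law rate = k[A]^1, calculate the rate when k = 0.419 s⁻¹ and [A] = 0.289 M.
0.1211 M/s

rate = k·[A]^1 = 0.419·(0.289)^1 = 0.419·0.289 = 0.1211 M/s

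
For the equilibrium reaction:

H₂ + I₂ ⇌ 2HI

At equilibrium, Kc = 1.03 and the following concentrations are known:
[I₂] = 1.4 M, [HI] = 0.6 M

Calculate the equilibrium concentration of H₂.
[H₂] = 0.2497 M

Kc = ([HI]^2) / ([H₂] × [I₂]) = 1.03
[H₂]^1 = (product terms)/(Kc · other reactant terms) = 0.36 / (1.03 · 1.4) = 0.24965
[H₂] = 0.2497 M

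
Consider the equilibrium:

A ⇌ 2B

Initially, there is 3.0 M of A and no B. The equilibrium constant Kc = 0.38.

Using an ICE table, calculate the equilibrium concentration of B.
[B] = 0.977 M

ICE: [A] = 3.0 − x, [B] = 2x.
Kc = (2x)²/(3.0 − x) = 0.38 ⇒ 4x² + 0.38x − 1.14 = 0.
x = (−0.38 + √(0.38² + 4·4·1.14))/(2·4) = (−0.38 + √18.384)/8 = 0.48846.
[B] = 2x = 0.977 M.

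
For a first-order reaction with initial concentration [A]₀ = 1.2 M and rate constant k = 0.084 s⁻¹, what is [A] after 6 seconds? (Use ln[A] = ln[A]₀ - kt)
0.7249 M

ln[A] = ln[A]₀ - k·t = ln(1.2) - (0.084)·(6) = 0.1823 - 0.5040 = -0.3217
[A] = e^(-0.3217) = 0.7249 M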